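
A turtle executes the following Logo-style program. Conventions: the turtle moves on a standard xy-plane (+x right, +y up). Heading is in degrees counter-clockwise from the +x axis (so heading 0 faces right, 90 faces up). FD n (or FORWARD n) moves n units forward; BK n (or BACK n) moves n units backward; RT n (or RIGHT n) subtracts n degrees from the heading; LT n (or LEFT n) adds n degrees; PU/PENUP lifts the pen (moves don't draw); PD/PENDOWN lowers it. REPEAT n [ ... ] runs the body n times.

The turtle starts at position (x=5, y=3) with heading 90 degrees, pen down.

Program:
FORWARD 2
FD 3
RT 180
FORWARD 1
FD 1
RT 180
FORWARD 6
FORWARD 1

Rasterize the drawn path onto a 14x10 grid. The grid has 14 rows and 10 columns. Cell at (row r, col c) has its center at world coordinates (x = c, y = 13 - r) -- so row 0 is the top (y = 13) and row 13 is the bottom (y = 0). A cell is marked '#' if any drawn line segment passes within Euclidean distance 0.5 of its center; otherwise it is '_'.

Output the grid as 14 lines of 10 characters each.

Segment 0: (5,3) -> (5,5)
Segment 1: (5,5) -> (5,8)
Segment 2: (5,8) -> (5,7)
Segment 3: (5,7) -> (5,6)
Segment 4: (5,6) -> (5,12)
Segment 5: (5,12) -> (5,13)

Answer: _____#____
_____#____
_____#____
_____#____
_____#____
_____#____
_____#____
_____#____
_____#____
_____#____
_____#____
__________
__________
__________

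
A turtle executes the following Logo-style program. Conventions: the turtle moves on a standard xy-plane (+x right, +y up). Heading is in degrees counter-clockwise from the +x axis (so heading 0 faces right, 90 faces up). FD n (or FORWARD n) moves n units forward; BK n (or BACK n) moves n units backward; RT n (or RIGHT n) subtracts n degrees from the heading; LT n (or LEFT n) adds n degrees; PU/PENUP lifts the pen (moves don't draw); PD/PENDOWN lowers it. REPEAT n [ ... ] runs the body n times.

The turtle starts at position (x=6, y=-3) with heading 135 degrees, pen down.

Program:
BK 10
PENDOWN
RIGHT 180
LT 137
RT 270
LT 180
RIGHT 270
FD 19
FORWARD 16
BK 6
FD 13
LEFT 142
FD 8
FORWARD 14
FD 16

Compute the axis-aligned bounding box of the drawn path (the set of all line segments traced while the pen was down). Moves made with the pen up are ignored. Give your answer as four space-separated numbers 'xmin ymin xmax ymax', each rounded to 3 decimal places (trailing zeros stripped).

Answer: -10.731 -10.071 13.071 31.903

Derivation:
Executing turtle program step by step:
Start: pos=(6,-3), heading=135, pen down
BK 10: (6,-3) -> (13.071,-10.071) [heading=135, draw]
PD: pen down
RT 180: heading 135 -> 315
LT 137: heading 315 -> 92
RT 270: heading 92 -> 182
LT 180: heading 182 -> 2
RT 270: heading 2 -> 92
FD 19: (13.071,-10.071) -> (12.408,8.917) [heading=92, draw]
FD 16: (12.408,8.917) -> (11.85,24.908) [heading=92, draw]
BK 6: (11.85,24.908) -> (12.059,18.911) [heading=92, draw]
FD 13: (12.059,18.911) -> (11.605,31.903) [heading=92, draw]
LT 142: heading 92 -> 234
FD 8: (11.605,31.903) -> (6.903,25.431) [heading=234, draw]
FD 14: (6.903,25.431) -> (-1.326,14.105) [heading=234, draw]
FD 16: (-1.326,14.105) -> (-10.731,1.161) [heading=234, draw]
Final: pos=(-10.731,1.161), heading=234, 8 segment(s) drawn

Segment endpoints: x in {-10.731, -1.326, 6, 6.903, 11.605, 11.85, 12.059, 12.408, 13.071}, y in {-10.071, -3, 1.161, 8.917, 14.105, 18.911, 24.908, 25.431, 31.903}
xmin=-10.731, ymin=-10.071, xmax=13.071, ymax=31.903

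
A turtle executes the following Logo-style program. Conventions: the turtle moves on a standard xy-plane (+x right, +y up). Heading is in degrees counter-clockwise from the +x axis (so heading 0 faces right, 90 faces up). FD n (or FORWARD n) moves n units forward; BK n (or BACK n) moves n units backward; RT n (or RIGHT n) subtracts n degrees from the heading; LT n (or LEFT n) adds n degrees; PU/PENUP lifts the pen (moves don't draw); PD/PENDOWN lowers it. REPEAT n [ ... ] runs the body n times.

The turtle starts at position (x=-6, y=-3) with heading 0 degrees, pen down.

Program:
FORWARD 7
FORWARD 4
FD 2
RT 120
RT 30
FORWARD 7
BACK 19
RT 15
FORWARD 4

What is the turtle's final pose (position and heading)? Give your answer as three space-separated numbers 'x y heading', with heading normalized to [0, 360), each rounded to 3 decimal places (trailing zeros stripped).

Executing turtle program step by step:
Start: pos=(-6,-3), heading=0, pen down
FD 7: (-6,-3) -> (1,-3) [heading=0, draw]
FD 4: (1,-3) -> (5,-3) [heading=0, draw]
FD 2: (5,-3) -> (7,-3) [heading=0, draw]
RT 120: heading 0 -> 240
RT 30: heading 240 -> 210
FD 7: (7,-3) -> (0.938,-6.5) [heading=210, draw]
BK 19: (0.938,-6.5) -> (17.392,3) [heading=210, draw]
RT 15: heading 210 -> 195
FD 4: (17.392,3) -> (13.529,1.965) [heading=195, draw]
Final: pos=(13.529,1.965), heading=195, 6 segment(s) drawn

Answer: 13.529 1.965 195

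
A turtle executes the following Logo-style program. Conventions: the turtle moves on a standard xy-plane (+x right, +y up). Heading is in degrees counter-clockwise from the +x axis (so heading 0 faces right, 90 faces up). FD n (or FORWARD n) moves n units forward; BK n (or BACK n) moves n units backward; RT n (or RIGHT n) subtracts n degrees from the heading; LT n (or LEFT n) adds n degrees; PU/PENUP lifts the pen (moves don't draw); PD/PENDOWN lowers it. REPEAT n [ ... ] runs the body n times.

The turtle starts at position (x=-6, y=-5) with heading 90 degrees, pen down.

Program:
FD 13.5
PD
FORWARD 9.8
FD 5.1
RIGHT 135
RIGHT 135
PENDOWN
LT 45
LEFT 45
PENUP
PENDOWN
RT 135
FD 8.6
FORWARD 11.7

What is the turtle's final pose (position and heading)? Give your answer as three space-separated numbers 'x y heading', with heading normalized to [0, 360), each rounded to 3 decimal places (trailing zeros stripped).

Answer: -20.354 37.754 135

Derivation:
Executing turtle program step by step:
Start: pos=(-6,-5), heading=90, pen down
FD 13.5: (-6,-5) -> (-6,8.5) [heading=90, draw]
PD: pen down
FD 9.8: (-6,8.5) -> (-6,18.3) [heading=90, draw]
FD 5.1: (-6,18.3) -> (-6,23.4) [heading=90, draw]
RT 135: heading 90 -> 315
RT 135: heading 315 -> 180
PD: pen down
LT 45: heading 180 -> 225
LT 45: heading 225 -> 270
PU: pen up
PD: pen down
RT 135: heading 270 -> 135
FD 8.6: (-6,23.4) -> (-12.081,29.481) [heading=135, draw]
FD 11.7: (-12.081,29.481) -> (-20.354,37.754) [heading=135, draw]
Final: pos=(-20.354,37.754), heading=135, 5 segment(s) drawn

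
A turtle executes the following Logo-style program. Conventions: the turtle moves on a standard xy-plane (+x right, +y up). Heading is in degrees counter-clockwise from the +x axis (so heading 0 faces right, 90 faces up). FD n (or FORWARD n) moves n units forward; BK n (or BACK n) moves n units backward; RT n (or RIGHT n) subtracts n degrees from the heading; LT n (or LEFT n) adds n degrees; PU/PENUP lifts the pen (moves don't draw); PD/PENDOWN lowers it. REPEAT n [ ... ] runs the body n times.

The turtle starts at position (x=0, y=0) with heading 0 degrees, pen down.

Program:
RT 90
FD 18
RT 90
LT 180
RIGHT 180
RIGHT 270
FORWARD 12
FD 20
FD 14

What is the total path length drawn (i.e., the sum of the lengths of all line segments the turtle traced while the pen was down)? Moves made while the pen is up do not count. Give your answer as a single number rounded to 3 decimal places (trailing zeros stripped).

Executing turtle program step by step:
Start: pos=(0,0), heading=0, pen down
RT 90: heading 0 -> 270
FD 18: (0,0) -> (0,-18) [heading=270, draw]
RT 90: heading 270 -> 180
LT 180: heading 180 -> 0
RT 180: heading 0 -> 180
RT 270: heading 180 -> 270
FD 12: (0,-18) -> (0,-30) [heading=270, draw]
FD 20: (0,-30) -> (0,-50) [heading=270, draw]
FD 14: (0,-50) -> (0,-64) [heading=270, draw]
Final: pos=(0,-64), heading=270, 4 segment(s) drawn

Segment lengths:
  seg 1: (0,0) -> (0,-18), length = 18
  seg 2: (0,-18) -> (0,-30), length = 12
  seg 3: (0,-30) -> (0,-50), length = 20
  seg 4: (0,-50) -> (0,-64), length = 14
Total = 64

Answer: 64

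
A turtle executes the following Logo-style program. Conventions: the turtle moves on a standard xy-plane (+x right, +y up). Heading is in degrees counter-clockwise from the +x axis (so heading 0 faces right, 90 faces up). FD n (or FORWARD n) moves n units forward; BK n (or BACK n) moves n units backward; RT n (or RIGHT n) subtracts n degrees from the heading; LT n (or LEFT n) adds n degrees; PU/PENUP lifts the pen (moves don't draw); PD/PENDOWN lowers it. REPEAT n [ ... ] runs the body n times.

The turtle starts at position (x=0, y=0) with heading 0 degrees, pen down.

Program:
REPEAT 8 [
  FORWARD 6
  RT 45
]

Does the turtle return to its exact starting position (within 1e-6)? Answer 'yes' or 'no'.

Executing turtle program step by step:
Start: pos=(0,0), heading=0, pen down
REPEAT 8 [
  -- iteration 1/8 --
  FD 6: (0,0) -> (6,0) [heading=0, draw]
  RT 45: heading 0 -> 315
  -- iteration 2/8 --
  FD 6: (6,0) -> (10.243,-4.243) [heading=315, draw]
  RT 45: heading 315 -> 270
  -- iteration 3/8 --
  FD 6: (10.243,-4.243) -> (10.243,-10.243) [heading=270, draw]
  RT 45: heading 270 -> 225
  -- iteration 4/8 --
  FD 6: (10.243,-10.243) -> (6,-14.485) [heading=225, draw]
  RT 45: heading 225 -> 180
  -- iteration 5/8 --
  FD 6: (6,-14.485) -> (0,-14.485) [heading=180, draw]
  RT 45: heading 180 -> 135
  -- iteration 6/8 --
  FD 6: (0,-14.485) -> (-4.243,-10.243) [heading=135, draw]
  RT 45: heading 135 -> 90
  -- iteration 7/8 --
  FD 6: (-4.243,-10.243) -> (-4.243,-4.243) [heading=90, draw]
  RT 45: heading 90 -> 45
  -- iteration 8/8 --
  FD 6: (-4.243,-4.243) -> (0,0) [heading=45, draw]
  RT 45: heading 45 -> 0
]
Final: pos=(0,0), heading=0, 8 segment(s) drawn

Start position: (0, 0)
Final position: (0, 0)
Distance = 0; < 1e-6 -> CLOSED

Answer: yes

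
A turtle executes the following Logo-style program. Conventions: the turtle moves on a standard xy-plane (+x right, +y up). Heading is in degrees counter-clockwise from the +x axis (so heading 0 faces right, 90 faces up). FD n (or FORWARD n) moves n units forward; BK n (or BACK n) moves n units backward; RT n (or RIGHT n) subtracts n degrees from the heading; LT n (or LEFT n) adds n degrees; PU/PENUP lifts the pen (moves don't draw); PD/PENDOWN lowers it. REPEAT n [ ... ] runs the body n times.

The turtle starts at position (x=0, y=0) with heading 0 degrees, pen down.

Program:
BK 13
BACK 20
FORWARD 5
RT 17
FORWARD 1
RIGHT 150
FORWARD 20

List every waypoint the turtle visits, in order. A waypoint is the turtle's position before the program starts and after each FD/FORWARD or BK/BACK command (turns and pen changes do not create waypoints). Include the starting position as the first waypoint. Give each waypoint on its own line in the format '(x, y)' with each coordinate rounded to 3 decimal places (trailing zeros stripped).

Answer: (0, 0)
(-13, 0)
(-33, 0)
(-28, 0)
(-27.044, -0.292)
(-46.531, -4.791)

Derivation:
Executing turtle program step by step:
Start: pos=(0,0), heading=0, pen down
BK 13: (0,0) -> (-13,0) [heading=0, draw]
BK 20: (-13,0) -> (-33,0) [heading=0, draw]
FD 5: (-33,0) -> (-28,0) [heading=0, draw]
RT 17: heading 0 -> 343
FD 1: (-28,0) -> (-27.044,-0.292) [heading=343, draw]
RT 150: heading 343 -> 193
FD 20: (-27.044,-0.292) -> (-46.531,-4.791) [heading=193, draw]
Final: pos=(-46.531,-4.791), heading=193, 5 segment(s) drawn
Waypoints (6 total):
(0, 0)
(-13, 0)
(-33, 0)
(-28, 0)
(-27.044, -0.292)
(-46.531, -4.791)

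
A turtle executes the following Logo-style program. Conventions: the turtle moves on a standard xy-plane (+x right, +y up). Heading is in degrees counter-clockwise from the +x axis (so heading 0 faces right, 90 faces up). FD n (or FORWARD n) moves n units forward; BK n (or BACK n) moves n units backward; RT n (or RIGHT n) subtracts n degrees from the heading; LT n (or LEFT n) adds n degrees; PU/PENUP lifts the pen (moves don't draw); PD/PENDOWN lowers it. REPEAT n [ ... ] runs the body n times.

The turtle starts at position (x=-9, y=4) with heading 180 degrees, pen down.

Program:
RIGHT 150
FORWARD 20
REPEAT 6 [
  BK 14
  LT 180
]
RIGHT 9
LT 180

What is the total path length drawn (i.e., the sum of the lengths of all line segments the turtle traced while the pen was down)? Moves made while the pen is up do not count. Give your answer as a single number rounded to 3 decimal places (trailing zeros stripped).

Answer: 104

Derivation:
Executing turtle program step by step:
Start: pos=(-9,4), heading=180, pen down
RT 150: heading 180 -> 30
FD 20: (-9,4) -> (8.321,14) [heading=30, draw]
REPEAT 6 [
  -- iteration 1/6 --
  BK 14: (8.321,14) -> (-3.804,7) [heading=30, draw]
  LT 180: heading 30 -> 210
  -- iteration 2/6 --
  BK 14: (-3.804,7) -> (8.321,14) [heading=210, draw]
  LT 180: heading 210 -> 30
  -- iteration 3/6 --
  BK 14: (8.321,14) -> (-3.804,7) [heading=30, draw]
  LT 180: heading 30 -> 210
  -- iteration 4/6 --
  BK 14: (-3.804,7) -> (8.321,14) [heading=210, draw]
  LT 180: heading 210 -> 30
  -- iteration 5/6 --
  BK 14: (8.321,14) -> (-3.804,7) [heading=30, draw]
  LT 180: heading 30 -> 210
  -- iteration 6/6 --
  BK 14: (-3.804,7) -> (8.321,14) [heading=210, draw]
  LT 180: heading 210 -> 30
]
RT 9: heading 30 -> 21
LT 180: heading 21 -> 201
Final: pos=(8.321,14), heading=201, 7 segment(s) drawn

Segment lengths:
  seg 1: (-9,4) -> (8.321,14), length = 20
  seg 2: (8.321,14) -> (-3.804,7), length = 14
  seg 3: (-3.804,7) -> (8.321,14), length = 14
  seg 4: (8.321,14) -> (-3.804,7), length = 14
  seg 5: (-3.804,7) -> (8.321,14), length = 14
  seg 6: (8.321,14) -> (-3.804,7), length = 14
  seg 7: (-3.804,7) -> (8.321,14), length = 14
Total = 104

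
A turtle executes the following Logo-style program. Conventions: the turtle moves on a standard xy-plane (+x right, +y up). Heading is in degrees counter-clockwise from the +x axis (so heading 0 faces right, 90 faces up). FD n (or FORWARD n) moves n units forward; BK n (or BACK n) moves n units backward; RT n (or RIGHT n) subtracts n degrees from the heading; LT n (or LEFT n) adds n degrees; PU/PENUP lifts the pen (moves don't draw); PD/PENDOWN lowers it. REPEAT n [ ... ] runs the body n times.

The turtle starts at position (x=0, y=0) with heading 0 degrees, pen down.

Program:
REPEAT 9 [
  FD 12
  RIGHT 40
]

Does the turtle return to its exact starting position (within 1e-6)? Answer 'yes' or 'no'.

Executing turtle program step by step:
Start: pos=(0,0), heading=0, pen down
REPEAT 9 [
  -- iteration 1/9 --
  FD 12: (0,0) -> (12,0) [heading=0, draw]
  RT 40: heading 0 -> 320
  -- iteration 2/9 --
  FD 12: (12,0) -> (21.193,-7.713) [heading=320, draw]
  RT 40: heading 320 -> 280
  -- iteration 3/9 --
  FD 12: (21.193,-7.713) -> (23.276,-19.531) [heading=280, draw]
  RT 40: heading 280 -> 240
  -- iteration 4/9 --
  FD 12: (23.276,-19.531) -> (17.276,-29.923) [heading=240, draw]
  RT 40: heading 240 -> 200
  -- iteration 5/9 --
  FD 12: (17.276,-29.923) -> (6,-34.028) [heading=200, draw]
  RT 40: heading 200 -> 160
  -- iteration 6/9 --
  FD 12: (6,-34.028) -> (-5.276,-29.923) [heading=160, draw]
  RT 40: heading 160 -> 120
  -- iteration 7/9 --
  FD 12: (-5.276,-29.923) -> (-11.276,-19.531) [heading=120, draw]
  RT 40: heading 120 -> 80
  -- iteration 8/9 --
  FD 12: (-11.276,-19.531) -> (-9.193,-7.713) [heading=80, draw]
  RT 40: heading 80 -> 40
  -- iteration 9/9 --
  FD 12: (-9.193,-7.713) -> (0,0) [heading=40, draw]
  RT 40: heading 40 -> 0
]
Final: pos=(0,0), heading=0, 9 segment(s) drawn

Start position: (0, 0)
Final position: (0, 0)
Distance = 0; < 1e-6 -> CLOSED

Answer: yes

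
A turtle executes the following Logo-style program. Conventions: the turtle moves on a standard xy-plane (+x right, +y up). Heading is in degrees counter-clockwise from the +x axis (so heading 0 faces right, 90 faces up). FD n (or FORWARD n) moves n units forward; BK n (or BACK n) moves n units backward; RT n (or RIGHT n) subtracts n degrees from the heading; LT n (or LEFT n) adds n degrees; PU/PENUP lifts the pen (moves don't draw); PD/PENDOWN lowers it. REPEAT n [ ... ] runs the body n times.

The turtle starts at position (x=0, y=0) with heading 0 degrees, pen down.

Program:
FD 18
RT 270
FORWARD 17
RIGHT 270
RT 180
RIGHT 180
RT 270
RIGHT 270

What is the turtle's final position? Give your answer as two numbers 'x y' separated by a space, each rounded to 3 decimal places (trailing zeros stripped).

Executing turtle program step by step:
Start: pos=(0,0), heading=0, pen down
FD 18: (0,0) -> (18,0) [heading=0, draw]
RT 270: heading 0 -> 90
FD 17: (18,0) -> (18,17) [heading=90, draw]
RT 270: heading 90 -> 180
RT 180: heading 180 -> 0
RT 180: heading 0 -> 180
RT 270: heading 180 -> 270
RT 270: heading 270 -> 0
Final: pos=(18,17), heading=0, 2 segment(s) drawn

Answer: 18 17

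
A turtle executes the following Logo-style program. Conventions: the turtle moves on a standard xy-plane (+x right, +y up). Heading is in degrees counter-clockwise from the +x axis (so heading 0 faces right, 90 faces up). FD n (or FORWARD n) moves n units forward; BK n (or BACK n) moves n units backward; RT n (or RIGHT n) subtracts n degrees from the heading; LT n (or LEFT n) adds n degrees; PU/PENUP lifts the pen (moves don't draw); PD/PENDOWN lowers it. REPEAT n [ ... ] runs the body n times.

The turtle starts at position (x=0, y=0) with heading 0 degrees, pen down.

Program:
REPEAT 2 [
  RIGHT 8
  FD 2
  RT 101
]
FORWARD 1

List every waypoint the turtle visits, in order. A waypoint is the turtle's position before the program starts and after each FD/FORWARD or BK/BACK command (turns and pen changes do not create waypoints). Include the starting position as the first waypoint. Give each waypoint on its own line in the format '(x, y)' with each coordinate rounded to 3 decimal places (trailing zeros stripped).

Executing turtle program step by step:
Start: pos=(0,0), heading=0, pen down
REPEAT 2 [
  -- iteration 1/2 --
  RT 8: heading 0 -> 352
  FD 2: (0,0) -> (1.981,-0.278) [heading=352, draw]
  RT 101: heading 352 -> 251
  -- iteration 2/2 --
  RT 8: heading 251 -> 243
  FD 2: (1.981,-0.278) -> (1.073,-2.06) [heading=243, draw]
  RT 101: heading 243 -> 142
]
FD 1: (1.073,-2.06) -> (0.285,-1.445) [heading=142, draw]
Final: pos=(0.285,-1.445), heading=142, 3 segment(s) drawn
Waypoints (4 total):
(0, 0)
(1.981, -0.278)
(1.073, -2.06)
(0.285, -1.445)

Answer: (0, 0)
(1.981, -0.278)
(1.073, -2.06)
(0.285, -1.445)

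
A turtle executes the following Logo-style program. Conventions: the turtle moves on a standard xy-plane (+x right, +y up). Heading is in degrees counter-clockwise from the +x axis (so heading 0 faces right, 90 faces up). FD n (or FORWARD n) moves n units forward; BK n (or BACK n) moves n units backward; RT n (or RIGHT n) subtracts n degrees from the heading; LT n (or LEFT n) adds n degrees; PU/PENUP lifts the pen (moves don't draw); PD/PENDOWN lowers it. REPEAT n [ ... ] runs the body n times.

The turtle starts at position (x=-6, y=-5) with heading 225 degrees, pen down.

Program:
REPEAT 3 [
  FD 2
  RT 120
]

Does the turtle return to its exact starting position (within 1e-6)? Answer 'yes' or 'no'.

Executing turtle program step by step:
Start: pos=(-6,-5), heading=225, pen down
REPEAT 3 [
  -- iteration 1/3 --
  FD 2: (-6,-5) -> (-7.414,-6.414) [heading=225, draw]
  RT 120: heading 225 -> 105
  -- iteration 2/3 --
  FD 2: (-7.414,-6.414) -> (-7.932,-4.482) [heading=105, draw]
  RT 120: heading 105 -> 345
  -- iteration 3/3 --
  FD 2: (-7.932,-4.482) -> (-6,-5) [heading=345, draw]
  RT 120: heading 345 -> 225
]
Final: pos=(-6,-5), heading=225, 3 segment(s) drawn

Start position: (-6, -5)
Final position: (-6, -5)
Distance = 0; < 1e-6 -> CLOSED

Answer: yes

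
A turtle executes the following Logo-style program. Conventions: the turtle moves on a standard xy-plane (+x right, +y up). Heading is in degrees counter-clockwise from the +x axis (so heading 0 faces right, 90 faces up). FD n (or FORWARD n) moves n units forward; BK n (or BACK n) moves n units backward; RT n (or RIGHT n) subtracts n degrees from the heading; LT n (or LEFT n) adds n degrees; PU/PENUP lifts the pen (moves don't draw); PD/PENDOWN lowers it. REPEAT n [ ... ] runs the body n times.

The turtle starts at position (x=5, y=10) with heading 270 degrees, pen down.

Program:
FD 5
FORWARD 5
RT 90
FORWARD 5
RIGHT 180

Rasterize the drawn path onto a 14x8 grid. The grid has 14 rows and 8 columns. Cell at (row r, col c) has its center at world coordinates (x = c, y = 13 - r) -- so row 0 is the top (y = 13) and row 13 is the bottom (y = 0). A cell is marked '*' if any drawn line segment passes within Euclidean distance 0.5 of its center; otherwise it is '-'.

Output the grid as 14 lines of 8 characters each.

Segment 0: (5,10) -> (5,5)
Segment 1: (5,5) -> (5,0)
Segment 2: (5,0) -> (-0,0)

Answer: --------
--------
--------
-----*--
-----*--
-----*--
-----*--
-----*--
-----*--
-----*--
-----*--
-----*--
-----*--
******--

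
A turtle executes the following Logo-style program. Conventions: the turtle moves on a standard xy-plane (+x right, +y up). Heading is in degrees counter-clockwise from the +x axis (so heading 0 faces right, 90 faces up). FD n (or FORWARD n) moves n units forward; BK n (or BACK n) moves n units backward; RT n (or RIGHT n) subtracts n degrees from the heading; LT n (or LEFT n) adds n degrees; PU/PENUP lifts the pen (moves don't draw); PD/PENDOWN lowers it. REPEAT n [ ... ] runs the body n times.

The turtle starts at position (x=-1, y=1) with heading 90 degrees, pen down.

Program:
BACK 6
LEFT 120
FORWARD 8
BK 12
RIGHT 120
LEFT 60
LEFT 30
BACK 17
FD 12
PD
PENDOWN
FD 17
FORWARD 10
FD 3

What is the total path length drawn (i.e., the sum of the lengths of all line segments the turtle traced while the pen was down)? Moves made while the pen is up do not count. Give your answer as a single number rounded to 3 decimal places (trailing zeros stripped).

Executing turtle program step by step:
Start: pos=(-1,1), heading=90, pen down
BK 6: (-1,1) -> (-1,-5) [heading=90, draw]
LT 120: heading 90 -> 210
FD 8: (-1,-5) -> (-7.928,-9) [heading=210, draw]
BK 12: (-7.928,-9) -> (2.464,-3) [heading=210, draw]
RT 120: heading 210 -> 90
LT 60: heading 90 -> 150
LT 30: heading 150 -> 180
BK 17: (2.464,-3) -> (19.464,-3) [heading=180, draw]
FD 12: (19.464,-3) -> (7.464,-3) [heading=180, draw]
PD: pen down
PD: pen down
FD 17: (7.464,-3) -> (-9.536,-3) [heading=180, draw]
FD 10: (-9.536,-3) -> (-19.536,-3) [heading=180, draw]
FD 3: (-19.536,-3) -> (-22.536,-3) [heading=180, draw]
Final: pos=(-22.536,-3), heading=180, 8 segment(s) drawn

Segment lengths:
  seg 1: (-1,1) -> (-1,-5), length = 6
  seg 2: (-1,-5) -> (-7.928,-9), length = 8
  seg 3: (-7.928,-9) -> (2.464,-3), length = 12
  seg 4: (2.464,-3) -> (19.464,-3), length = 17
  seg 5: (19.464,-3) -> (7.464,-3), length = 12
  seg 6: (7.464,-3) -> (-9.536,-3), length = 17
  seg 7: (-9.536,-3) -> (-19.536,-3), length = 10
  seg 8: (-19.536,-3) -> (-22.536,-3), length = 3
Total = 85

Answer: 85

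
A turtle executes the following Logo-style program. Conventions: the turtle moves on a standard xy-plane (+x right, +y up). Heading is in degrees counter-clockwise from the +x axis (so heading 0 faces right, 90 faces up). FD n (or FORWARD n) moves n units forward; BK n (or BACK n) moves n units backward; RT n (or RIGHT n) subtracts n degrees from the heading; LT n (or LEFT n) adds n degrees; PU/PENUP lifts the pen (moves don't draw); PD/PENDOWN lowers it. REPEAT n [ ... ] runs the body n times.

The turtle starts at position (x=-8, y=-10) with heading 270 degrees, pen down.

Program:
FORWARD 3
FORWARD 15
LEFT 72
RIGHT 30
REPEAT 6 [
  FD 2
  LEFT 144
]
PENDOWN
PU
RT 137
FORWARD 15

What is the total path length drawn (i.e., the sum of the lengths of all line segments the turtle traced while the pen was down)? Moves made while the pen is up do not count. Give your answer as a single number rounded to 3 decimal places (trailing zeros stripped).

Executing turtle program step by step:
Start: pos=(-8,-10), heading=270, pen down
FD 3: (-8,-10) -> (-8,-13) [heading=270, draw]
FD 15: (-8,-13) -> (-8,-28) [heading=270, draw]
LT 72: heading 270 -> 342
RT 30: heading 342 -> 312
REPEAT 6 [
  -- iteration 1/6 --
  FD 2: (-8,-28) -> (-6.662,-29.486) [heading=312, draw]
  LT 144: heading 312 -> 96
  -- iteration 2/6 --
  FD 2: (-6.662,-29.486) -> (-6.871,-27.497) [heading=96, draw]
  LT 144: heading 96 -> 240
  -- iteration 3/6 --
  FD 2: (-6.871,-27.497) -> (-7.871,-29.229) [heading=240, draw]
  LT 144: heading 240 -> 24
  -- iteration 4/6 --
  FD 2: (-7.871,-29.229) -> (-6.044,-28.416) [heading=24, draw]
  LT 144: heading 24 -> 168
  -- iteration 5/6 --
  FD 2: (-6.044,-28.416) -> (-8,-28) [heading=168, draw]
  LT 144: heading 168 -> 312
  -- iteration 6/6 --
  FD 2: (-8,-28) -> (-6.662,-29.486) [heading=312, draw]
  LT 144: heading 312 -> 96
]
PD: pen down
PU: pen up
RT 137: heading 96 -> 319
FD 15: (-6.662,-29.486) -> (4.659,-39.327) [heading=319, move]
Final: pos=(4.659,-39.327), heading=319, 8 segment(s) drawn

Segment lengths:
  seg 1: (-8,-10) -> (-8,-13), length = 3
  seg 2: (-8,-13) -> (-8,-28), length = 15
  seg 3: (-8,-28) -> (-6.662,-29.486), length = 2
  seg 4: (-6.662,-29.486) -> (-6.871,-27.497), length = 2
  seg 5: (-6.871,-27.497) -> (-7.871,-29.229), length = 2
  seg 6: (-7.871,-29.229) -> (-6.044,-28.416), length = 2
  seg 7: (-6.044,-28.416) -> (-8,-28), length = 2
  seg 8: (-8,-28) -> (-6.662,-29.486), length = 2
Total = 30

Answer: 30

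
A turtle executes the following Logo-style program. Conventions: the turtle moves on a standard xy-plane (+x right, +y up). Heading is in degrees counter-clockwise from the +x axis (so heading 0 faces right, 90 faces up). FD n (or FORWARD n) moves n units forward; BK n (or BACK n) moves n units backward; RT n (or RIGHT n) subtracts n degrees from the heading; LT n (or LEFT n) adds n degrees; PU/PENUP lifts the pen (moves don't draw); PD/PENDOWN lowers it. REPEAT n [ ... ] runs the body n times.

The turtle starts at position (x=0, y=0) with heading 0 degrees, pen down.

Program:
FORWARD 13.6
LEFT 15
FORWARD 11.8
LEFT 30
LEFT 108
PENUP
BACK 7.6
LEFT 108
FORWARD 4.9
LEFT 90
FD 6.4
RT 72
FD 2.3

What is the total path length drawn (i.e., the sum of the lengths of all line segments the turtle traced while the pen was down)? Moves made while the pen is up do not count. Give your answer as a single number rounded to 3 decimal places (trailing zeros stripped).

Answer: 25.4

Derivation:
Executing turtle program step by step:
Start: pos=(0,0), heading=0, pen down
FD 13.6: (0,0) -> (13.6,0) [heading=0, draw]
LT 15: heading 0 -> 15
FD 11.8: (13.6,0) -> (24.998,3.054) [heading=15, draw]
LT 30: heading 15 -> 45
LT 108: heading 45 -> 153
PU: pen up
BK 7.6: (24.998,3.054) -> (31.77,-0.396) [heading=153, move]
LT 108: heading 153 -> 261
FD 4.9: (31.77,-0.396) -> (31.003,-5.236) [heading=261, move]
LT 90: heading 261 -> 351
FD 6.4: (31.003,-5.236) -> (37.324,-6.237) [heading=351, move]
RT 72: heading 351 -> 279
FD 2.3: (37.324,-6.237) -> (37.684,-8.509) [heading=279, move]
Final: pos=(37.684,-8.509), heading=279, 2 segment(s) drawn

Segment lengths:
  seg 1: (0,0) -> (13.6,0), length = 13.6
  seg 2: (13.6,0) -> (24.998,3.054), length = 11.8
Total = 25.4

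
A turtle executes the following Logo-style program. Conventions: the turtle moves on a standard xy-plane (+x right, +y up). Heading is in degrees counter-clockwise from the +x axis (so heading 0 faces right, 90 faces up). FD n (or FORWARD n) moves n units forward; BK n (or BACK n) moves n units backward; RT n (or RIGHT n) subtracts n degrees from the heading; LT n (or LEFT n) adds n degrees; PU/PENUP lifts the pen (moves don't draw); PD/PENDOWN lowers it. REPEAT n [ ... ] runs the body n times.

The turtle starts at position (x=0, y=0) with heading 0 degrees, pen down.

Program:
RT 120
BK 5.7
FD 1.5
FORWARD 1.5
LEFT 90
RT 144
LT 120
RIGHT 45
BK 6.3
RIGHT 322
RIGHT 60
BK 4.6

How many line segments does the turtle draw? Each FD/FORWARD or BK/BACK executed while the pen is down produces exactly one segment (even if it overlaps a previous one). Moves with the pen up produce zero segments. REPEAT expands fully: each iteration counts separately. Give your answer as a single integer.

Executing turtle program step by step:
Start: pos=(0,0), heading=0, pen down
RT 120: heading 0 -> 240
BK 5.7: (0,0) -> (2.85,4.936) [heading=240, draw]
FD 1.5: (2.85,4.936) -> (2.1,3.637) [heading=240, draw]
FD 1.5: (2.1,3.637) -> (1.35,2.338) [heading=240, draw]
LT 90: heading 240 -> 330
RT 144: heading 330 -> 186
LT 120: heading 186 -> 306
RT 45: heading 306 -> 261
BK 6.3: (1.35,2.338) -> (2.336,8.561) [heading=261, draw]
RT 322: heading 261 -> 299
RT 60: heading 299 -> 239
BK 4.6: (2.336,8.561) -> (4.705,12.504) [heading=239, draw]
Final: pos=(4.705,12.504), heading=239, 5 segment(s) drawn
Segments drawn: 5

Answer: 5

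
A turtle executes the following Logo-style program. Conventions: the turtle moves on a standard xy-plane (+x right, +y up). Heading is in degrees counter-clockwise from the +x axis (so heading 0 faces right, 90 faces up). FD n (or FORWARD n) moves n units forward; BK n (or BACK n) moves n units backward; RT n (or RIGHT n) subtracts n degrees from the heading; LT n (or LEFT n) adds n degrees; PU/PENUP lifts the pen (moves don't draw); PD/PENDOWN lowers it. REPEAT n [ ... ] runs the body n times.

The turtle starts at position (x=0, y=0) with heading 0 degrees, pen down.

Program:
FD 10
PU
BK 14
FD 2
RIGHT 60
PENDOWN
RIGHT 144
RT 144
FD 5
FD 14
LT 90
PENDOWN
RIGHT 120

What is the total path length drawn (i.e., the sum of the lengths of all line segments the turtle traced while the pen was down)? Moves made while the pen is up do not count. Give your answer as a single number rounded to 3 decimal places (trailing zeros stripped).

Executing turtle program step by step:
Start: pos=(0,0), heading=0, pen down
FD 10: (0,0) -> (10,0) [heading=0, draw]
PU: pen up
BK 14: (10,0) -> (-4,0) [heading=0, move]
FD 2: (-4,0) -> (-2,0) [heading=0, move]
RT 60: heading 0 -> 300
PD: pen down
RT 144: heading 300 -> 156
RT 144: heading 156 -> 12
FD 5: (-2,0) -> (2.891,1.04) [heading=12, draw]
FD 14: (2.891,1.04) -> (16.585,3.95) [heading=12, draw]
LT 90: heading 12 -> 102
PD: pen down
RT 120: heading 102 -> 342
Final: pos=(16.585,3.95), heading=342, 3 segment(s) drawn

Segment lengths:
  seg 1: (0,0) -> (10,0), length = 10
  seg 2: (-2,0) -> (2.891,1.04), length = 5
  seg 3: (2.891,1.04) -> (16.585,3.95), length = 14
Total = 29

Answer: 29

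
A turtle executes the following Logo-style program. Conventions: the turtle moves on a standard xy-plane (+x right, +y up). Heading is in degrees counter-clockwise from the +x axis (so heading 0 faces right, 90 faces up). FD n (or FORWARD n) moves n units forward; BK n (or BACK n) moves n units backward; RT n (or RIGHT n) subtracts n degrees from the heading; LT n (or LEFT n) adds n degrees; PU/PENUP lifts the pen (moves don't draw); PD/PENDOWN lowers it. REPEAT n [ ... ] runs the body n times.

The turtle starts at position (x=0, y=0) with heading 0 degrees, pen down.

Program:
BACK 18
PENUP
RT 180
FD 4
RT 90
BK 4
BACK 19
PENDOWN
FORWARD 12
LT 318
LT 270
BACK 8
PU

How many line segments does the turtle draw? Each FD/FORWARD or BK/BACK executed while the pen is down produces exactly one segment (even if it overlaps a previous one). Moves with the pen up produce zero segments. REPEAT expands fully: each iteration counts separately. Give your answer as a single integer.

Answer: 3

Derivation:
Executing turtle program step by step:
Start: pos=(0,0), heading=0, pen down
BK 18: (0,0) -> (-18,0) [heading=0, draw]
PU: pen up
RT 180: heading 0 -> 180
FD 4: (-18,0) -> (-22,0) [heading=180, move]
RT 90: heading 180 -> 90
BK 4: (-22,0) -> (-22,-4) [heading=90, move]
BK 19: (-22,-4) -> (-22,-23) [heading=90, move]
PD: pen down
FD 12: (-22,-23) -> (-22,-11) [heading=90, draw]
LT 318: heading 90 -> 48
LT 270: heading 48 -> 318
BK 8: (-22,-11) -> (-27.945,-5.647) [heading=318, draw]
PU: pen up
Final: pos=(-27.945,-5.647), heading=318, 3 segment(s) drawn
Segments drawn: 3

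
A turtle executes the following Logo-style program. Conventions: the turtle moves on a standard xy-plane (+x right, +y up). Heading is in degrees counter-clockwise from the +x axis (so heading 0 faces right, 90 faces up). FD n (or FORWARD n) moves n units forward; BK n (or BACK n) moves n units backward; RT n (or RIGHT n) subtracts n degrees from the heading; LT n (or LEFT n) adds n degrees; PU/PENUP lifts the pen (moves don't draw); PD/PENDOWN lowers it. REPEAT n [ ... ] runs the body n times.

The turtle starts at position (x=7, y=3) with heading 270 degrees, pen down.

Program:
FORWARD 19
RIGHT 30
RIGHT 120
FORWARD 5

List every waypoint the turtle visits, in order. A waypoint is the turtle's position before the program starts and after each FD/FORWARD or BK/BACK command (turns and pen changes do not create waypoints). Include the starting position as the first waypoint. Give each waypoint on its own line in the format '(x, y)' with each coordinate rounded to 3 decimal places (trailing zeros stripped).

Answer: (7, 3)
(7, -16)
(4.5, -11.67)

Derivation:
Executing turtle program step by step:
Start: pos=(7,3), heading=270, pen down
FD 19: (7,3) -> (7,-16) [heading=270, draw]
RT 30: heading 270 -> 240
RT 120: heading 240 -> 120
FD 5: (7,-16) -> (4.5,-11.67) [heading=120, draw]
Final: pos=(4.5,-11.67), heading=120, 2 segment(s) drawn
Waypoints (3 total):
(7, 3)
(7, -16)
(4.5, -11.67)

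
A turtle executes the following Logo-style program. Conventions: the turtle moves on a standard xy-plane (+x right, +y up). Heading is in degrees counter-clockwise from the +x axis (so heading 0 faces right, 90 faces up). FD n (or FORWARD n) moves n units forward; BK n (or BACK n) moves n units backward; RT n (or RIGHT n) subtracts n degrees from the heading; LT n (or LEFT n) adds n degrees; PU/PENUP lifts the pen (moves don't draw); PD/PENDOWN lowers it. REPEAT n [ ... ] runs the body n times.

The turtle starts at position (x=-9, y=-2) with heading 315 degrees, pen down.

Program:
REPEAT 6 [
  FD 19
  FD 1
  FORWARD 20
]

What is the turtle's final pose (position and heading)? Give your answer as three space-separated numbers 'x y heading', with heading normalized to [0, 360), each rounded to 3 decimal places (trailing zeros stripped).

Answer: 160.706 -171.706 315

Derivation:
Executing turtle program step by step:
Start: pos=(-9,-2), heading=315, pen down
REPEAT 6 [
  -- iteration 1/6 --
  FD 19: (-9,-2) -> (4.435,-15.435) [heading=315, draw]
  FD 1: (4.435,-15.435) -> (5.142,-16.142) [heading=315, draw]
  FD 20: (5.142,-16.142) -> (19.284,-30.284) [heading=315, draw]
  -- iteration 2/6 --
  FD 19: (19.284,-30.284) -> (32.719,-43.719) [heading=315, draw]
  FD 1: (32.719,-43.719) -> (33.426,-44.426) [heading=315, draw]
  FD 20: (33.426,-44.426) -> (47.569,-58.569) [heading=315, draw]
  -- iteration 3/6 --
  FD 19: (47.569,-58.569) -> (61.004,-72.004) [heading=315, draw]
  FD 1: (61.004,-72.004) -> (61.711,-72.711) [heading=315, draw]
  FD 20: (61.711,-72.711) -> (75.853,-86.853) [heading=315, draw]
  -- iteration 4/6 --
  FD 19: (75.853,-86.853) -> (89.288,-100.288) [heading=315, draw]
  FD 1: (89.288,-100.288) -> (89.995,-100.995) [heading=315, draw]
  FD 20: (89.995,-100.995) -> (104.137,-115.137) [heading=315, draw]
  -- iteration 5/6 --
  FD 19: (104.137,-115.137) -> (117.572,-128.572) [heading=315, draw]
  FD 1: (117.572,-128.572) -> (118.279,-129.279) [heading=315, draw]
  FD 20: (118.279,-129.279) -> (132.421,-143.421) [heading=315, draw]
  -- iteration 6/6 --
  FD 19: (132.421,-143.421) -> (145.856,-156.856) [heading=315, draw]
  FD 1: (145.856,-156.856) -> (146.563,-157.563) [heading=315, draw]
  FD 20: (146.563,-157.563) -> (160.706,-171.706) [heading=315, draw]
]
Final: pos=(160.706,-171.706), heading=315, 18 segment(s) drawn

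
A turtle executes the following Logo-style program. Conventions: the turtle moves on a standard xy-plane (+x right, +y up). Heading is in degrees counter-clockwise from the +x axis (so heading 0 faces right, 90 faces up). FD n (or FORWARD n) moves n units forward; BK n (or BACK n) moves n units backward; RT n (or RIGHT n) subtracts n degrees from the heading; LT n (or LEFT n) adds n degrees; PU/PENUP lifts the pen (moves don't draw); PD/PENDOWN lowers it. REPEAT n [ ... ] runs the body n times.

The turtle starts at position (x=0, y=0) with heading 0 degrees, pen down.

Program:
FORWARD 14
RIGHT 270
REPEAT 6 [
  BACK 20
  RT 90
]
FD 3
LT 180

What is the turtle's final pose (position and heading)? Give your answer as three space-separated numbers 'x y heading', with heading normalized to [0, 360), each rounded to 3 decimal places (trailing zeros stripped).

Executing turtle program step by step:
Start: pos=(0,0), heading=0, pen down
FD 14: (0,0) -> (14,0) [heading=0, draw]
RT 270: heading 0 -> 90
REPEAT 6 [
  -- iteration 1/6 --
  BK 20: (14,0) -> (14,-20) [heading=90, draw]
  RT 90: heading 90 -> 0
  -- iteration 2/6 --
  BK 20: (14,-20) -> (-6,-20) [heading=0, draw]
  RT 90: heading 0 -> 270
  -- iteration 3/6 --
  BK 20: (-6,-20) -> (-6,0) [heading=270, draw]
  RT 90: heading 270 -> 180
  -- iteration 4/6 --
  BK 20: (-6,0) -> (14,0) [heading=180, draw]
  RT 90: heading 180 -> 90
  -- iteration 5/6 --
  BK 20: (14,0) -> (14,-20) [heading=90, draw]
  RT 90: heading 90 -> 0
  -- iteration 6/6 --
  BK 20: (14,-20) -> (-6,-20) [heading=0, draw]
  RT 90: heading 0 -> 270
]
FD 3: (-6,-20) -> (-6,-23) [heading=270, draw]
LT 180: heading 270 -> 90
Final: pos=(-6,-23), heading=90, 8 segment(s) drawn

Answer: -6 -23 90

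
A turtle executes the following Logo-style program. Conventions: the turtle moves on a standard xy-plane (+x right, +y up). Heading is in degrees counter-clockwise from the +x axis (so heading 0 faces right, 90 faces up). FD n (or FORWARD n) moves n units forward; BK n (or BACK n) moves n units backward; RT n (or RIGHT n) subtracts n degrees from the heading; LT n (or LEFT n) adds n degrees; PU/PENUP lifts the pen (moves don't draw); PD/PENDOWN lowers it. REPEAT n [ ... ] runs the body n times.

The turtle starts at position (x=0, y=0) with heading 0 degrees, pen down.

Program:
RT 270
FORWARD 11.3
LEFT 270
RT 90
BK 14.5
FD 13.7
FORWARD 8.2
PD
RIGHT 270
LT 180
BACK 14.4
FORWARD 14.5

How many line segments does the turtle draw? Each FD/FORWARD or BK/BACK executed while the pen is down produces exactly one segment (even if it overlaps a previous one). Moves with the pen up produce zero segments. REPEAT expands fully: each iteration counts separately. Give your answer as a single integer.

Answer: 6

Derivation:
Executing turtle program step by step:
Start: pos=(0,0), heading=0, pen down
RT 270: heading 0 -> 90
FD 11.3: (0,0) -> (0,11.3) [heading=90, draw]
LT 270: heading 90 -> 0
RT 90: heading 0 -> 270
BK 14.5: (0,11.3) -> (0,25.8) [heading=270, draw]
FD 13.7: (0,25.8) -> (0,12.1) [heading=270, draw]
FD 8.2: (0,12.1) -> (0,3.9) [heading=270, draw]
PD: pen down
RT 270: heading 270 -> 0
LT 180: heading 0 -> 180
BK 14.4: (0,3.9) -> (14.4,3.9) [heading=180, draw]
FD 14.5: (14.4,3.9) -> (-0.1,3.9) [heading=180, draw]
Final: pos=(-0.1,3.9), heading=180, 6 segment(s) drawn
Segments drawn: 6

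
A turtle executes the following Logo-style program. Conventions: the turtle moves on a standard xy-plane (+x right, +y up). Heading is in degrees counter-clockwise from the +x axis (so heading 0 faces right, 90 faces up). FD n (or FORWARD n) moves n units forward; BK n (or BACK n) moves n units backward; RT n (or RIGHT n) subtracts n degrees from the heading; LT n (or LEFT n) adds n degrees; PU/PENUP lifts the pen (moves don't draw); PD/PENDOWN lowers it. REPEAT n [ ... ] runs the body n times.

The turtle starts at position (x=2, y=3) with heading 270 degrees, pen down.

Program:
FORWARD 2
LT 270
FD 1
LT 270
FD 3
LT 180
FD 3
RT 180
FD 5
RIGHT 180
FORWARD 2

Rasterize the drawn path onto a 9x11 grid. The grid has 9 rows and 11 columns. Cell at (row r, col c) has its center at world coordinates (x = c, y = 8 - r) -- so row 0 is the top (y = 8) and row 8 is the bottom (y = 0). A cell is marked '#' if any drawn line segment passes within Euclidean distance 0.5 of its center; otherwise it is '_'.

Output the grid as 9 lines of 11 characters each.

Answer: ___________
___________
_#_________
_#_________
_#_________
_##________
_##________
_##________
___________

Derivation:
Segment 0: (2,3) -> (2,1)
Segment 1: (2,1) -> (1,1)
Segment 2: (1,1) -> (1,4)
Segment 3: (1,4) -> (1,1)
Segment 4: (1,1) -> (1,6)
Segment 5: (1,6) -> (1,4)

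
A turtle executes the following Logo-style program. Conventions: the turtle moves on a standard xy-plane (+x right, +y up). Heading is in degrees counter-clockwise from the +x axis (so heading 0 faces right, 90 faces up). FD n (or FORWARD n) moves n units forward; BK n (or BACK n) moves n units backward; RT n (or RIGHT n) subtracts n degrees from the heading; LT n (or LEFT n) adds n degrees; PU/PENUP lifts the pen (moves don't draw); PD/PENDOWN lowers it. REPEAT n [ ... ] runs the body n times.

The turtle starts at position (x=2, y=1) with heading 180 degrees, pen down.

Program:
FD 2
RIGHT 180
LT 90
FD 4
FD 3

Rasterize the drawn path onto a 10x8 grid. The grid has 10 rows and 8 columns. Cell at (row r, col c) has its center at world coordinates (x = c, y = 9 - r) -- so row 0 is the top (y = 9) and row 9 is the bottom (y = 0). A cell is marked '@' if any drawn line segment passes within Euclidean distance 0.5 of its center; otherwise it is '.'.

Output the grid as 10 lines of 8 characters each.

Segment 0: (2,1) -> (0,1)
Segment 1: (0,1) -> (0,5)
Segment 2: (0,5) -> (0,8)

Answer: ........
@.......
@.......
@.......
@.......
@.......
@.......
@.......
@@@.....
........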